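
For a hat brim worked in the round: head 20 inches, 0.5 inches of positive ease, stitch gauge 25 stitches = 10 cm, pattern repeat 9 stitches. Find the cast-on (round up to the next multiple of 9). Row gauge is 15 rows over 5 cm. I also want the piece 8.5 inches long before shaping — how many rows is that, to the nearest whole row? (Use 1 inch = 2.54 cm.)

Cast on 135 stitches; work 65 rows.

Finished = 20 + 0.5 = 20.5 inches.
20.5 inches × 2.54 = 52.07 cm.
25/10 = 2.5 sts per cm; 52.07 × 2.5 = 130.18 sts.
Next multiple of 9 → 135.
8.5 inches = 21.59 cm; × 3 = 64.77 → 65 rows.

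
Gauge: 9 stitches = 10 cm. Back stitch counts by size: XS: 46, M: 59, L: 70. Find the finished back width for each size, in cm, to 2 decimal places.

XS 51.11 cm; M 65.56 cm; L 77.78 cm.

9/10 = 0.9 sts per cm.
XS: 46 / 0.9 = 51.111 → 51.11 cm.
M: 59 / 0.9 = 65.556 → 65.56 cm.
L: 70 / 0.9 = 77.778 → 77.78 cm.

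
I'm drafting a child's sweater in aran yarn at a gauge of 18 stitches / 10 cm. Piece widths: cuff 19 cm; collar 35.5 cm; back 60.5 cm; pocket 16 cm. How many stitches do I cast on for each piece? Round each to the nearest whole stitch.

cuff 34; collar 64; back 109; pocket 29.

Rate = 18/10 = 1.8 sts per cm.
cuff: 19 × 1.8 = 34.20 → 34.
collar: 35.5 × 1.8 = 63.90 → 64.
back: 60.5 × 1.8 = 108.90 → 109.
pocket: 16 × 1.8 = 28.80 → 29.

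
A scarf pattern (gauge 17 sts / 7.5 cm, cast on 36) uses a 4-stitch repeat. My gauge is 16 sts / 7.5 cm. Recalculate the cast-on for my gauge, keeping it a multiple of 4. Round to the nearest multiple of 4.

CO 32 sts.

36 × 16 / 17 = 33.88.
Nearest multiple of 4: 32.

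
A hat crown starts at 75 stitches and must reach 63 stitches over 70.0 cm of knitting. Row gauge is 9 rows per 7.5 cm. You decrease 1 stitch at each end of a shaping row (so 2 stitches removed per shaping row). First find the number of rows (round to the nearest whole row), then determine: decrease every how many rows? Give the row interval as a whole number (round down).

Rows = 70.0 × 1.2 = 84.0 → 84 rows.
Stitches to remove: 12 → 6 shaping rows (at 2 st each).
84 / 6 = 14.00 → every 14 rows.

Decrease every 14th row.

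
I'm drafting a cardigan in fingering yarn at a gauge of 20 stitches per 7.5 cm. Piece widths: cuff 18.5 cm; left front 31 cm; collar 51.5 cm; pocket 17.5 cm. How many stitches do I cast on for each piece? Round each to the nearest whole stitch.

cuff 49; left front 83; collar 137; pocket 47.

Rate = 20/7.5 = 2.667 sts per cm.
cuff: 18.5 × 2.667 = 49.33 → 49.
left front: 31 × 2.667 = 82.67 → 83.
collar: 51.5 × 2.667 = 137.33 → 137.
pocket: 17.5 × 2.667 = 46.67 → 47.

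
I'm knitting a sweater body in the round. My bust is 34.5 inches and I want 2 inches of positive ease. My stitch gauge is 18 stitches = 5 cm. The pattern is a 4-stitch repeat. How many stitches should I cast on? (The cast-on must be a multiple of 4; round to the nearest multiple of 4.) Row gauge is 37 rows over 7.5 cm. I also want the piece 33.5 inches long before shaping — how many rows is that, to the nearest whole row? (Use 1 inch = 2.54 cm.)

Finished = 34.5 + 2 = 36.5 inches.
36.5 inches × 2.54 = 92.71 cm.
18/5 = 3.6 sts per cm; 92.71 × 3.6 = 333.76 sts.
Nearest multiple of 4 → 332.
33.5 inches = 85.09 cm; × 4.933 = 419.78 → 420 rows.

Cast on 332 stitches; work 420 rows.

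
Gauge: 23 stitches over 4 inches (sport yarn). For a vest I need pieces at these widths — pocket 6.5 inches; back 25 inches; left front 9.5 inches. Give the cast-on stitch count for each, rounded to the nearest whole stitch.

Rate = 23/4 = 5.75 sts per in.
pocket: 6.5 × 5.75 = 37.38 → 37.
back: 25 × 5.75 = 143.75 → 144.
left front: 9.5 × 5.75 = 54.62 → 55.

pocket 37; back 144; left front 55.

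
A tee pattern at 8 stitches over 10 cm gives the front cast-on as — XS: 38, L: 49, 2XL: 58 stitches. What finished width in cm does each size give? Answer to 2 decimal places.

XS 47.50 cm; L 61.25 cm; 2XL 72.50 cm.

8/10 = 0.8 sts per cm.
XS: 38 / 0.8 = 47.500 → 47.50 cm.
L: 49 / 0.8 = 61.250 → 61.25 cm.
2XL: 58 / 0.8 = 72.500 → 72.50 cm.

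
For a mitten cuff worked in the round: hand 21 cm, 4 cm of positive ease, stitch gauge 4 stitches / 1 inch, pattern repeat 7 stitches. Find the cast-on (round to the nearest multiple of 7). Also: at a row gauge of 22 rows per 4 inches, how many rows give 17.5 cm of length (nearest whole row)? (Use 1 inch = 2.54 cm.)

Cast on 42 stitches; work 38 rows.

Finished = 21 + 4 = 25 cm.
25 cm × 1/2.54 = 9.84 inches.
4/1 = 4 sts per in; 9.84 × 4 = 39.37 sts.
Nearest multiple of 7 → 42.
17.5 cm = 6.89 inches; × 5.5 = 37.89 → 38 rows.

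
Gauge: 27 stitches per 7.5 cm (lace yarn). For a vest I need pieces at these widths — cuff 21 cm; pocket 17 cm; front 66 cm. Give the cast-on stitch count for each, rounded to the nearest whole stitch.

Rate = 27/7.5 = 3.6 sts per cm.
cuff: 21 × 3.6 = 75.60 → 76.
pocket: 17 × 3.6 = 61.20 → 61.
front: 66 × 3.6 = 237.60 → 238.

cuff 76; pocket 61; front 238.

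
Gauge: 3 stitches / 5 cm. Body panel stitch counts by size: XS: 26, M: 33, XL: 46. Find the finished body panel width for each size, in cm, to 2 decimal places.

XS 43.33 cm; M 55.00 cm; XL 76.67 cm.

3/5 = 0.6 sts per cm.
XS: 26 / 0.6 = 43.333 → 43.33 cm.
M: 33 / 0.6 = 55.000 → 55.00 cm.
XL: 46 / 0.6 = 76.667 → 76.67 cm.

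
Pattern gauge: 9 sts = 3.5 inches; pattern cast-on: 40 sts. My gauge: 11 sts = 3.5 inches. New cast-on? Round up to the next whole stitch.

49 stitches.

Scale factor = 11 / 9 = 1.222.
40 × 11 / 9 = 48.89 sts.
→ 49 sts.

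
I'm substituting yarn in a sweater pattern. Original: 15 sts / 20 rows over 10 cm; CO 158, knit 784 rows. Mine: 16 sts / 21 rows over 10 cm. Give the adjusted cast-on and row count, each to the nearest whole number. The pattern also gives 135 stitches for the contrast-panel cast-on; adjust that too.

Stitches: 158 × 16/15 = 168.53 → 169.
Rows: 784 × 21/20 = 823.20 → 823.
contrast-panel cast-on: 135 × 16/15 = 144.00 → 144.

Cast on 169 stitches; work 823 rows; contrast-panel cast-on 144 stitches.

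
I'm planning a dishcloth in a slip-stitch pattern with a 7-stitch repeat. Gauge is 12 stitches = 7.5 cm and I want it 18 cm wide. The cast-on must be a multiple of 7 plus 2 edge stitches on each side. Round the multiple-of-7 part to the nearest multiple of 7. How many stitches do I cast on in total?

12 / 7.5 = 1.6 sts per cm.
18 × 1.6 = 28.80 sts.
Less 4 edge sts → 24.80 for the repeat.
Nearest multiple of 7: 28.
Add back 4 edge sts → 32.

CO 32 sts.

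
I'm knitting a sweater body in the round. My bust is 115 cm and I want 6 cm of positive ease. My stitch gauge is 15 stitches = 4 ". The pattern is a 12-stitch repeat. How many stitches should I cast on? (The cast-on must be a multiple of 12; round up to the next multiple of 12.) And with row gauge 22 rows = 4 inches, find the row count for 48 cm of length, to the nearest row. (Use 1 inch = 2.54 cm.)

Cast on 180 stitches; work 104 rows.

Finished = 115 + 6 = 121 cm.
121 cm × 1/2.54 = 47.64 inches.
15/4 = 3.75 sts per in; 47.64 × 3.75 = 178.64 sts.
Next multiple of 12 → 180.
48 cm = 18.90 inches; × 5.5 = 103.94 → 104 rows.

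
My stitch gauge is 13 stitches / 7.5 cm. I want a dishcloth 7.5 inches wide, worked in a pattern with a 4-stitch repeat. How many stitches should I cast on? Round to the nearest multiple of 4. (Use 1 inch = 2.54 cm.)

Cast on 32 stitches.

7.5 in = 7.5 × 2.54 = 19.05 cm.
13 / 7.5 = 1.733 sts/cm.
19.05 × 1.733 = 33.02 sts.
→ 32.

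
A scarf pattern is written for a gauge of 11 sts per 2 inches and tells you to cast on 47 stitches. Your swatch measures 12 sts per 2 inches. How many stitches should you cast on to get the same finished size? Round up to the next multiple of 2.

Scale factor = 12 / 11 = 1.091.
47 × 12 / 11 = 51.27 sts.
→ 52 sts.

Cast on 52 stitches.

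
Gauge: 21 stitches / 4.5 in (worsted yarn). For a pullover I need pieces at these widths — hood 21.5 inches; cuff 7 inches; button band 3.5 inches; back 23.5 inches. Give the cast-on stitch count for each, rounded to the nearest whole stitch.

Rate = 21/4.5 = 4.667 sts per in.
hood: 21.5 × 4.667 = 100.33 → 100.
cuff: 7 × 4.667 = 32.67 → 33.
button band: 3.5 × 4.667 = 16.33 → 16.
back: 23.5 × 4.667 = 109.67 → 110.

hood 100; cuff 33; button band 16; back 110.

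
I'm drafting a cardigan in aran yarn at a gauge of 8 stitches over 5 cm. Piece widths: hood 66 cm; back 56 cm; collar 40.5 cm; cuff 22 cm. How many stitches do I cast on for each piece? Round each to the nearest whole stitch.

Rate = 8/5 = 1.6 sts per cm.
hood: 66 × 1.6 = 105.60 → 106.
back: 56 × 1.6 = 89.60 → 90.
collar: 40.5 × 1.6 = 64.80 → 65.
cuff: 22 × 1.6 = 35.20 → 35.

hood 106; back 90; collar 65; cuff 35.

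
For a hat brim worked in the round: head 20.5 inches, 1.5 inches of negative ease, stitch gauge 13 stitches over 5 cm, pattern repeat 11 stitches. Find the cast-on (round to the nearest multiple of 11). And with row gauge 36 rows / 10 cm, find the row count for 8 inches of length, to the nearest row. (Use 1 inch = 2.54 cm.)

Cast on 121 stitches; work 73 rows.

Finished = 20.5 − 1.5 = 19 inches.
19 inches × 2.54 = 48.26 cm.
13/5 = 2.6 sts per cm; 48.26 × 2.6 = 125.48 sts.
Nearest multiple of 11 → 121.
8 inches = 20.32 cm; × 3.6 = 73.15 → 73 rows.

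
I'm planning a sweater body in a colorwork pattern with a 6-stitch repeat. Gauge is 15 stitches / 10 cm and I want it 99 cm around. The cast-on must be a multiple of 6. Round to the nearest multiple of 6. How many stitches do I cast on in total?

15 / 10 = 1.5 sts per cm.
99 × 1.5 = 148.50 sts.
Nearest multiple of 6: 150.

CO 150 sts.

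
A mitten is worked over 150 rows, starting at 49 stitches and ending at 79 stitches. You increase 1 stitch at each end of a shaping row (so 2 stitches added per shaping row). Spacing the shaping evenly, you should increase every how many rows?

Increase every 10th row.

Stitches to add: |79 − 49| = 30.
Shaping rows needed: 30 / 2 = 15.
150 rows / 15 = every 10 rows.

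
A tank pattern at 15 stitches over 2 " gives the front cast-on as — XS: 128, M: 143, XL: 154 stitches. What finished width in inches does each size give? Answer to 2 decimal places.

15/2 = 7.5 sts per in.
XS: 128 / 7.5 = 17.067 → 17.07 in.
M: 143 / 7.5 = 19.067 → 19.07 in.
XL: 154 / 7.5 = 20.533 → 20.53 in.

XS 17.07 inches; M 19.07 inches; XL 20.53 inches.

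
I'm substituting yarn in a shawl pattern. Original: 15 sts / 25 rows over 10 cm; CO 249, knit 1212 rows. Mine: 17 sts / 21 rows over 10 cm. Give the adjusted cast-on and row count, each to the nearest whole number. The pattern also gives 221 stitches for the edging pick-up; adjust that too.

Cast on 282 stitches; work 1018 rows; edging pick-up 250 stitches.

Stitches: 249 × 17/15 = 282.20 → 282.
Rows: 1212 × 21/25 = 1018.08 → 1018.
edging pick-up: 221 × 17/15 = 250.47 → 250.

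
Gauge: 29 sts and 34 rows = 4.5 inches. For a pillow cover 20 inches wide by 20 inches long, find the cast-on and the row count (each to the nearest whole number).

Stitch gauge = 29/4.5 = 6.444 sts/in; 20 × 6.444 = 128.89 → 129 sts.
Row gauge = 34/4.5 = 7.556 rows/in; 20 × 7.556 = 151.11 → 151 rows.

Cast on 129 stitches and work 151 rows.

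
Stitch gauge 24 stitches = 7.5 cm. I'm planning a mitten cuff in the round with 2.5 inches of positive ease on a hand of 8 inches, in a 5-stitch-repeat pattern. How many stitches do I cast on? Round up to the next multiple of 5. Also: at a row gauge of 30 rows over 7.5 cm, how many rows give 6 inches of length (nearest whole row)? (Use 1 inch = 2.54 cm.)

Finished = 8 + 2.5 = 10.5 inches.
10.5 inches × 2.54 = 26.67 cm.
24/7.5 = 3.2 sts per cm; 26.67 × 3.2 = 85.34 sts.
Next multiple of 5 → 90.
6 inches = 15.24 cm; × 4 = 60.96 → 61 rows.

Cast on 90 stitches; work 61 rows.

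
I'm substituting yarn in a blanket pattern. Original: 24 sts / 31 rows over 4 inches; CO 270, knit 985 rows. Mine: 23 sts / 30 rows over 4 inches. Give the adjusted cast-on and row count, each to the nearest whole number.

Cast on 259 stitches; work 953 rows.

Stitches: 270 × 23/24 = 258.75 → 259.
Rows: 985 × 30/31 = 953.23 → 953.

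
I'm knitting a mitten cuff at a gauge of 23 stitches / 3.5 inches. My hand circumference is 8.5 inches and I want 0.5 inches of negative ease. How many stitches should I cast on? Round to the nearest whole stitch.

Finished = 8.5 − 0.5 = 8 in.
23 / 3.5 = 6.571 sts per inch.
8.00 × 6.571 = 52.57 sts.
→ 53 sts.

Cast on 53 stitches.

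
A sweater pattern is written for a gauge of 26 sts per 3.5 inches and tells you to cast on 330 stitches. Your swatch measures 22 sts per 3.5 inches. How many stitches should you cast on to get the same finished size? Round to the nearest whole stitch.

Scale factor = 22 / 26 = 0.846.
330 × 22 / 26 = 279.23 sts.
→ 279 sts.

279 stitches.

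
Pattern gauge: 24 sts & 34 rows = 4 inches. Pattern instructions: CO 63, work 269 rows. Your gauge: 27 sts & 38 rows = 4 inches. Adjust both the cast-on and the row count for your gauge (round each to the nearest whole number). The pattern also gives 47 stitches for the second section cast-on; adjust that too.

Cast on 71 stitches; work 301 rows; second section cast-on 53 stitches.

Stitches: 63 × 27/24 = 70.88 → 71.
Rows: 269 × 38/34 = 300.65 → 301.
second section cast-on: 47 × 27/24 = 52.88 → 53.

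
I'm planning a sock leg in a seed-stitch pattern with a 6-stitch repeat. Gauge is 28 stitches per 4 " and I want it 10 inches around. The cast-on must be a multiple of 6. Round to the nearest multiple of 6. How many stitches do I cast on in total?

CO 72 sts.

28 / 4 = 7 sts per inch.
10 × 7 = 70.00 sts.
Nearest multiple of 6: 72.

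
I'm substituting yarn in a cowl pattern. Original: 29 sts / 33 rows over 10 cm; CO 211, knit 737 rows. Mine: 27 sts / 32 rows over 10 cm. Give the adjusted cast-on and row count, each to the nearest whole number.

Stitches: 211 × 27/29 = 196.45 → 196.
Rows: 737 × 32/33 = 714.67 → 715.

Cast on 196 stitches; work 715 rows.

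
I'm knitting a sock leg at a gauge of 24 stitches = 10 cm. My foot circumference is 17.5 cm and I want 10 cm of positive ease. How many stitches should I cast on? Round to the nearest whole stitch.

Finished = 17.5 + 10 = 27.5 cm.
24 / 10 = 2.4 sts per cm.
27.50 × 2.4 = 66.00 sts.

66 stitches.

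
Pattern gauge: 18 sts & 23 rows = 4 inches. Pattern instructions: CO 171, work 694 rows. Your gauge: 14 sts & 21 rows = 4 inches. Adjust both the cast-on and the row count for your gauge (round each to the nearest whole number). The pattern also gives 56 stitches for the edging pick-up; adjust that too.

Stitches: 171 × 14/18 = 133.00 → 133.
Rows: 694 × 21/23 = 633.65 → 634.
edging pick-up: 56 × 14/18 = 43.56 → 44.

Cast on 133 stitches; work 634 rows; edging pick-up 44 stitches.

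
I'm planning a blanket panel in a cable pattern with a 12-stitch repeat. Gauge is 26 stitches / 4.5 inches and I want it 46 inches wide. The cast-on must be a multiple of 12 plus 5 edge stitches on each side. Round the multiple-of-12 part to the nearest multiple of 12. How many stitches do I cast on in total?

26 / 4.5 = 5.778 sts per inch.
46 × 5.778 = 265.78 sts.
Less 10 edge sts → 255.78 for the repeat.
Nearest multiple of 12: 252.
Add back 10 edge sts → 262.

Cast on 262 stitches.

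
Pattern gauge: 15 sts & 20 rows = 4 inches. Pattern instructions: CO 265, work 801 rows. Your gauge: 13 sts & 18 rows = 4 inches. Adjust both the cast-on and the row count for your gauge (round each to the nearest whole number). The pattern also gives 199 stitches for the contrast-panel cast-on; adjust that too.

Stitches: 265 × 13/15 = 229.67 → 230.
Rows: 801 × 18/20 = 720.90 → 721.
contrast-panel cast-on: 199 × 13/15 = 172.47 → 172.

Cast on 230 stitches; work 721 rows; contrast-panel cast-on 172 stitches.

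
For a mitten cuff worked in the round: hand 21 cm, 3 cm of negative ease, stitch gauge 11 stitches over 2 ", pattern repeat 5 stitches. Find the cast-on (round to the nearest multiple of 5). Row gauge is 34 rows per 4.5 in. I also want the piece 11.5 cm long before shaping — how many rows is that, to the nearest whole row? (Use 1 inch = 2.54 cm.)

Cast on 40 stitches; work 34 rows.

Finished = 21 − 3 = 18 cm.
18 cm × 1/2.54 = 7.09 inches.
11/2 = 5.5 sts per in; 7.09 × 5.5 = 38.98 sts.
Nearest multiple of 5 → 40.
11.5 cm = 4.53 inches; × 7.556 = 34.21 → 34 rows.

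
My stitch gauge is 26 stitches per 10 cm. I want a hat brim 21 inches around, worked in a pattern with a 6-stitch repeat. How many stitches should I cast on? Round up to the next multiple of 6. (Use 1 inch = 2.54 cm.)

144 stitches.

21 in = 21 × 2.54 = 53.34 cm.
26 / 10 = 2.6 sts/cm.
53.34 × 2.6 = 138.68 sts.
→ 144.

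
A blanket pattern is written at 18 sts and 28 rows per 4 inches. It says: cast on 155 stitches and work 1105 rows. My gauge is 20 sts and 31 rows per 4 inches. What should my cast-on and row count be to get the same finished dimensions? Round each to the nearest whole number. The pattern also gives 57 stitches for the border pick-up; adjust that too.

Stitches: 155 × 20/18 = 172.22 → 172.
Rows: 1105 × 31/28 = 1223.39 → 1223.
border pick-up: 57 × 20/18 = 63.33 → 63.

Cast on 172 stitches; work 1223 rows; border pick-up 63 stitches.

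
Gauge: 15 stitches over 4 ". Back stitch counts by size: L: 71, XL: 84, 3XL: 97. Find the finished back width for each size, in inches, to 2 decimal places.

L 18.93 inches; XL 22.40 inches; 3XL 25.87 inches.

15/4 = 3.75 sts per in.
L: 71 / 3.75 = 18.933 → 18.93 in.
XL: 84 / 3.75 = 22.400 → 22.40 in.
3XL: 97 / 3.75 = 25.867 → 25.87 in.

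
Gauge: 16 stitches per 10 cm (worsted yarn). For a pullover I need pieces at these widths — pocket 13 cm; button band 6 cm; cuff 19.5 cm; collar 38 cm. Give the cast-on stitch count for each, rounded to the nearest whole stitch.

Rate = 16/10 = 1.6 sts per cm.
pocket: 13 × 1.6 = 20.80 → 21.
button band: 6 × 1.6 = 9.60 → 10.
cuff: 19.5 × 1.6 = 31.20 → 31.
collar: 38 × 1.6 = 60.80 → 61.

pocket 21; button band 10; cuff 31; collar 61.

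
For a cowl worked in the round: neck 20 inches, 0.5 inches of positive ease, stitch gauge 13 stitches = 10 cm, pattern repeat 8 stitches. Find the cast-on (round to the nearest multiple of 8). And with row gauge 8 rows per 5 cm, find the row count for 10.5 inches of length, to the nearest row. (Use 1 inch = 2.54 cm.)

Finished = 20 + 0.5 = 20.5 inches.
20.5 inches × 2.54 = 52.07 cm.
13/10 = 1.3 sts per cm; 52.07 × 1.3 = 67.69 sts.
Nearest multiple of 8 → 64.
10.5 inches = 26.67 cm; × 1.6 = 42.67 → 43 rows.

Cast on 64 stitches; work 43 rows.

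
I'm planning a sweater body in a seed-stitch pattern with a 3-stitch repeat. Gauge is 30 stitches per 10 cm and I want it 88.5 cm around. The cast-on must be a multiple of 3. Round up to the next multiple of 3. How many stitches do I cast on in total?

CO 267 sts.

30 / 10 = 3 sts per cm.
88.5 × 3 = 265.50 sts.
Next multiple of 3: 267.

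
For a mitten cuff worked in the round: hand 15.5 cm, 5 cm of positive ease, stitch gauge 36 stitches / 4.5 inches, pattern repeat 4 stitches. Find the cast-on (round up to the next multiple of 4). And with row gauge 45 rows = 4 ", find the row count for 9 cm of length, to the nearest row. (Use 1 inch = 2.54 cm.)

Cast on 68 stitches; work 40 rows.

Finished = 15.5 + 5 = 20.5 cm.
20.5 cm × 1/2.54 = 8.07 inches.
36/4.5 = 8 sts per in; 8.07 × 8 = 64.57 sts.
Next multiple of 4 → 68.
9 cm = 3.54 inches; × 11.25 = 39.86 → 40 rows.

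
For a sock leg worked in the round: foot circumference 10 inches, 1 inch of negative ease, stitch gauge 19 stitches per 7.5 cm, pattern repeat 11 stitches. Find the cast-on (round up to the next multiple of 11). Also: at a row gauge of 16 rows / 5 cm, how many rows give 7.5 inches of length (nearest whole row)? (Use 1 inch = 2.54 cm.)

Finished = 10 − 1 = 9 inches.
9 inches × 2.54 = 22.86 cm.
19/7.5 = 2.533 sts per cm; 22.86 × 2.533 = 57.91 sts.
Next multiple of 11 → 66.
7.5 inches = 19.05 cm; × 3.2 = 60.96 → 61 rows.

Cast on 66 stitches; work 61 rows.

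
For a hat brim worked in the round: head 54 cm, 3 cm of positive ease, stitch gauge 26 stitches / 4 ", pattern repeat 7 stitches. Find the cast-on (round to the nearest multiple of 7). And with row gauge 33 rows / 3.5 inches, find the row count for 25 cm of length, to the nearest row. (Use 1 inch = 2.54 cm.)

Finished = 54 + 3 = 57 cm.
57 cm × 1/2.54 = 22.44 inches.
26/4 = 6.5 sts per in; 22.44 × 6.5 = 145.87 sts.
Nearest multiple of 7 → 147.
25 cm = 9.84 inches; × 9.429 = 92.80 → 93 rows.

Cast on 147 stitches; work 93 rows.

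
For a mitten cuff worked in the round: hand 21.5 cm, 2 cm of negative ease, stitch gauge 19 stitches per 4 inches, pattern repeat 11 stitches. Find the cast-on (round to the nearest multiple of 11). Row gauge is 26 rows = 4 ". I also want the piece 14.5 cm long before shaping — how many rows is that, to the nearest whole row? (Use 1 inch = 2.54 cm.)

Finished = 21.5 − 2 = 19.5 cm.
19.5 cm × 1/2.54 = 7.68 inches.
19/4 = 4.75 sts per in; 7.68 × 4.75 = 36.47 sts.
Nearest multiple of 11 → 33.
14.5 cm = 5.71 inches; × 6.5 = 37.11 → 37 rows.

Cast on 33 stitches; work 37 rows.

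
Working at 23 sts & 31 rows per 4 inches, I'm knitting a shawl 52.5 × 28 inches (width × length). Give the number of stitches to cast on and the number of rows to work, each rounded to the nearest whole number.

Stitch gauge = 23/4 = 5.75 sts/in; 52.5 × 5.75 = 301.88 → 302 sts.
Row gauge = 31/4 = 7.75 rows/in; 28 × 7.75 = 217.00 → 217 rows.

Cast on 302 stitches and work 217 rows.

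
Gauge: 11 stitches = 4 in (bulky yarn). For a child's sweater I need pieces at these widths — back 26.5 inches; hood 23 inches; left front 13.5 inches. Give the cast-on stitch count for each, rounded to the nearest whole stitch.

Rate = 11/4 = 2.75 sts per in.
back: 26.5 × 2.75 = 72.88 → 73.
hood: 23 × 2.75 = 63.25 → 63.
left front: 13.5 × 2.75 = 37.12 → 37.

back 73; hood 63; left front 37.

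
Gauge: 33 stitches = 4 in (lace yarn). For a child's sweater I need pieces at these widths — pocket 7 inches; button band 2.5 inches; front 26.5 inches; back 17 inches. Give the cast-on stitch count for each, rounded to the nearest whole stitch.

pocket 58; button band 21; front 219; back 140.

Rate = 33/4 = 8.25 sts per in.
pocket: 7 × 8.25 = 57.75 → 58.
button band: 2.5 × 8.25 = 20.62 → 21.
front: 26.5 × 8.25 = 218.62 → 219.
back: 17 × 8.25 = 140.25 → 140.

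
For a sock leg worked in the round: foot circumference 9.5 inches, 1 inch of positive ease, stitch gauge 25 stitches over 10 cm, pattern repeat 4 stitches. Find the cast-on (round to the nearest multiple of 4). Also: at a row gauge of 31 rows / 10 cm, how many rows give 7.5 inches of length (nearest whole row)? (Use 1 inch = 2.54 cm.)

Finished = 9.5 + 1 = 10.5 inches.
10.5 inches × 2.54 = 26.67 cm.
25/10 = 2.5 sts per cm; 26.67 × 2.5 = 66.67 sts.
Nearest multiple of 4 → 68.
7.5 inches = 19.05 cm; × 3.1 = 59.05 → 59 rows.

Cast on 68 stitches; work 59 rows.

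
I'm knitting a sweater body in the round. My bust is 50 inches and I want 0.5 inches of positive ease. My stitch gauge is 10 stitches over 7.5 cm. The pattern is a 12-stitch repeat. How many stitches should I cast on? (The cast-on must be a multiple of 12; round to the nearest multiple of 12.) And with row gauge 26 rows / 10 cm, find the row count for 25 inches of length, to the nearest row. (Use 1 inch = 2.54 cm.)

Finished = 50 + 0.5 = 50.5 inches.
50.5 inches × 2.54 = 128.27 cm.
10/7.5 = 1.333 sts per cm; 128.27 × 1.333 = 171.03 sts.
Nearest multiple of 12 → 168.
25 inches = 63.50 cm; × 2.6 = 165.10 → 165 rows.

Cast on 168 stitches; work 165 rows.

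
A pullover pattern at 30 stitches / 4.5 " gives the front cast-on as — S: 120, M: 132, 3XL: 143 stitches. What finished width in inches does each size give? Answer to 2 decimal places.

30/4.5 = 6.667 sts per in.
S: 120 / 6.667 = 18.000 → 18.00 in.
M: 132 / 6.667 = 19.800 → 19.80 in.
3XL: 143 / 6.667 = 21.450 → 21.45 in.

S 18.00 inches; M 19.80 inches; 3XL 21.45 inches.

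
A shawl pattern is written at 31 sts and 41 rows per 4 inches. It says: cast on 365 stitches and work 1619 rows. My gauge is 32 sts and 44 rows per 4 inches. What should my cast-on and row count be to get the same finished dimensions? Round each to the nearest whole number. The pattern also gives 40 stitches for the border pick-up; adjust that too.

Stitches: 365 × 32/31 = 376.77 → 377.
Rows: 1619 × 44/41 = 1737.46 → 1737.
border pick-up: 40 × 32/31 = 41.29 → 41.

Cast on 377 stitches; work 1737 rows; border pick-up 41 stitches.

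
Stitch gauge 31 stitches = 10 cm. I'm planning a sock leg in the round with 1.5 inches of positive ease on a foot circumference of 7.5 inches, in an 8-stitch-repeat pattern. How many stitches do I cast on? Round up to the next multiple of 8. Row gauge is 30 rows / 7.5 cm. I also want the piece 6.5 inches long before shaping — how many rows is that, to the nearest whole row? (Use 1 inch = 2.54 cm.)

Cast on 72 stitches; work 66 rows.

Finished = 7.5 + 1.5 = 9 inches.
9 inches × 2.54 = 22.86 cm.
31/10 = 3.1 sts per cm; 22.86 × 3.1 = 70.87 sts.
Next multiple of 8 → 72.
6.5 inches = 16.51 cm; × 4 = 66.04 → 66 rows.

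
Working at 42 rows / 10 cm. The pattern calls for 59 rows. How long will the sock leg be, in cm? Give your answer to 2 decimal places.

42 rows / 10 cm = 4.2 rows per cm.
59 / 4.2 = 14.048 cm.

14.05 cm.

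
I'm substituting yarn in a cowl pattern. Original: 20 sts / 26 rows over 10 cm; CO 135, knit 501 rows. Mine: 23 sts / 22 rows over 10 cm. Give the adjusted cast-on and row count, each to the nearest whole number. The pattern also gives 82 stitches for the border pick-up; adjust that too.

Stitches: 135 × 23/20 = 155.25 → 155.
Rows: 501 × 22/26 = 423.92 → 424.
border pick-up: 82 × 23/20 = 94.30 → 94.

Cast on 155 stitches; work 424 rows; border pick-up 94 stitches.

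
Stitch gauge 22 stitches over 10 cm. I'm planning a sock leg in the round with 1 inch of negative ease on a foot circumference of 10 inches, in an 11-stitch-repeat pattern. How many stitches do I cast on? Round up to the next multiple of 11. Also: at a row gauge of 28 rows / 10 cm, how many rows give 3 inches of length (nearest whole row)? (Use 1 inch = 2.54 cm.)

Cast on 55 stitches; work 21 rows.

Finished = 10 − 1 = 9 inches.
9 inches × 2.54 = 22.86 cm.
22/10 = 2.2 sts per cm; 22.86 × 2.2 = 50.29 sts.
Next multiple of 11 → 55.
3 inches = 7.62 cm; × 2.8 = 21.34 → 21 rows.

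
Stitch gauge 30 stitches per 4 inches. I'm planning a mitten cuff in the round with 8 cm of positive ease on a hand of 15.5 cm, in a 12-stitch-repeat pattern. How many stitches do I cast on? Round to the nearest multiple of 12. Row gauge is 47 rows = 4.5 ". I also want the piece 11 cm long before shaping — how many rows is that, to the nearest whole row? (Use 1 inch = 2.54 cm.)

Finished = 15.5 + 8 = 23.5 cm.
23.5 cm × 1/2.54 = 9.25 inches.
30/4 = 7.5 sts per in; 9.25 × 7.5 = 69.39 sts.
Nearest multiple of 12 → 72.
11 cm = 4.33 inches; × 10.444 = 45.23 → 45 rows.

Cast on 72 stitches; work 45 rows.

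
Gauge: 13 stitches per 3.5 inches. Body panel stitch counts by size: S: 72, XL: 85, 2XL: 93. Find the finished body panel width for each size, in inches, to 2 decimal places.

13/3.5 = 3.714 sts per in.
S: 72 / 3.714 = 19.385 → 19.38 in.
XL: 85 / 3.714 = 22.885 → 22.88 in.
2XL: 93 / 3.714 = 25.038 → 25.04 in.

S 19.38 inches; XL 22.88 inches; 2XL 25.04 inches.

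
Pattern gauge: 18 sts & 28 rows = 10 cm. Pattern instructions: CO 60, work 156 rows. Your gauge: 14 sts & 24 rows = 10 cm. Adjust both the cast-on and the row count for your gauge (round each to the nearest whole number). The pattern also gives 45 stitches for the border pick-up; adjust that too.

Stitches: 60 × 14/18 = 46.67 → 47.
Rows: 156 × 24/28 = 133.71 → 134.
border pick-up: 45 × 14/18 = 35.00 → 35.

Cast on 47 stitches; work 134 rows; border pick-up 35 stitches.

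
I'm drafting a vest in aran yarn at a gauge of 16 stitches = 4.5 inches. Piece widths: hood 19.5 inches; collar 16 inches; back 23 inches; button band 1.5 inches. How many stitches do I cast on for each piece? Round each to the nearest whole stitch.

hood 69; collar 57; back 82; button band 5.

Rate = 16/4.5 = 3.556 sts per in.
hood: 19.5 × 3.556 = 69.33 → 69.
collar: 16 × 3.556 = 56.89 → 57.
back: 23 × 3.556 = 81.78 → 82.
button band: 1.5 × 3.556 = 5.33 → 5.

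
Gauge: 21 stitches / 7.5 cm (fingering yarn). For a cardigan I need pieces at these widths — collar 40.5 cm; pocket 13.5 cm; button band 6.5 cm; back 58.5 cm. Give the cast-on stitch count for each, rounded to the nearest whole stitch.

Rate = 21/7.5 = 2.8 sts per cm.
collar: 40.5 × 2.8 = 113.40 → 113.
pocket: 13.5 × 2.8 = 37.80 → 38.
button band: 6.5 × 2.8 = 18.20 → 18.
back: 58.5 × 2.8 = 163.80 → 164.

collar 113; pocket 38; button band 18; back 164.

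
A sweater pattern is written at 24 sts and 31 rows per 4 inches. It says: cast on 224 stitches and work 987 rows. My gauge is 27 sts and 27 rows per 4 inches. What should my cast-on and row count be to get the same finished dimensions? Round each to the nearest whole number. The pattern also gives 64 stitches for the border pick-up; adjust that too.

Cast on 252 stitches; work 860 rows; border pick-up 72 stitches.

Stitches: 224 × 27/24 = 252.00 → 252.
Rows: 987 × 27/31 = 859.65 → 860.
border pick-up: 64 × 27/24 = 72.00 → 72.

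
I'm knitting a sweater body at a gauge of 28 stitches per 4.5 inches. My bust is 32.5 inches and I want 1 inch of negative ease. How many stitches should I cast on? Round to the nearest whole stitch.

Finished = 32.5 − 1 = 31.5 in.
28 / 4.5 = 6.222 sts per inch.
31.50 × 6.222 = 196.00 sts.

CO 196 sts.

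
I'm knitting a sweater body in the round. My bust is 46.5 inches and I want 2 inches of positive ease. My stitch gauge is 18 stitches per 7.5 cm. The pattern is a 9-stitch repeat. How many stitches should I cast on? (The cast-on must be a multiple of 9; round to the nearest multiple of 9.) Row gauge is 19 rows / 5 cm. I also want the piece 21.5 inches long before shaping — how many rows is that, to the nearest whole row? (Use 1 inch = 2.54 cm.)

Cast on 297 stitches; work 208 rows.

Finished = 46.5 + 2 = 48.5 inches.
48.5 inches × 2.54 = 123.19 cm.
18/7.5 = 2.4 sts per cm; 123.19 × 2.4 = 295.66 sts.
Nearest multiple of 9 → 297.
21.5 inches = 54.61 cm; × 3.8 = 207.52 → 208 rows.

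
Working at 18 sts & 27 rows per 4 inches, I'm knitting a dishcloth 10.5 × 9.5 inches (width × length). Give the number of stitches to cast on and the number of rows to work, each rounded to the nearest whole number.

Cast on 47 stitches and work 64 rows.

Stitch gauge = 18/4 = 4.5 sts/in; 10.5 × 4.5 = 47.25 → 47 sts.
Row gauge = 27/4 = 6.75 rows/in; 9.5 × 6.75 = 64.12 → 64 rows.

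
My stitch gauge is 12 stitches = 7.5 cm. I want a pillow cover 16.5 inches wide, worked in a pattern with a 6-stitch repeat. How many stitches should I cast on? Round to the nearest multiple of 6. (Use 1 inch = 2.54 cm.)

16.5 in = 16.5 × 2.54 = 41.91 cm.
12 / 7.5 = 1.6 sts/cm.
41.91 × 1.6 = 67.06 sts.
→ 66.

Cast on 66 stitches.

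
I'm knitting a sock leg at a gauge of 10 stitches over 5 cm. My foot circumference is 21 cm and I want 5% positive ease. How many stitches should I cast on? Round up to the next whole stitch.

Cast on 45 stitches.

Finished = 21 × 1.05 = 22.05 cm.
10 / 5 = 2 sts per cm.
22.05 × 2 = 44.10 sts.
→ 45 sts.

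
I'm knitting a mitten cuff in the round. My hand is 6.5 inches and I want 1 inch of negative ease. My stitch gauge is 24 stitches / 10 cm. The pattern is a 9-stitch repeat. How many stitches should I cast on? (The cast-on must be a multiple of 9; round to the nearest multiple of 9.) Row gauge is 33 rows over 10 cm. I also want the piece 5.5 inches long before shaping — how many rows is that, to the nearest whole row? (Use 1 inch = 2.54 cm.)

Finished = 6.5 − 1 = 5.5 inches.
5.5 inches × 2.54 = 13.97 cm.
24/10 = 2.4 sts per cm; 13.97 × 2.4 = 33.53 sts.
Nearest multiple of 9 → 36.
5.5 inches = 13.97 cm; × 3.3 = 46.10 → 46 rows.

Cast on 36 stitches; work 46 rows.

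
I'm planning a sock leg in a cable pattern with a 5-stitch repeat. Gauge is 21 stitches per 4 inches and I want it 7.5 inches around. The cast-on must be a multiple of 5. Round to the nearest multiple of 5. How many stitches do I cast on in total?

21 / 4 = 5.25 sts per inch.
7.5 × 5.25 = 39.38 sts.
Nearest multiple of 5: 40.

CO 40 sts.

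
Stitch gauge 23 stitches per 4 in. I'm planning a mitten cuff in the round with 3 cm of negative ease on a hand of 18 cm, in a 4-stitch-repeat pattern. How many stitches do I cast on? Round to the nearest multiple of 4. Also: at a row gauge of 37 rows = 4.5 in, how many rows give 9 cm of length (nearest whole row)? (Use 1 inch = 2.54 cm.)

Finished = 18 − 3 = 15 cm.
15 cm × 1/2.54 = 5.91 inches.
23/4 = 5.75 sts per in; 5.91 × 5.75 = 33.96 sts.
Nearest multiple of 4 → 32.
9 cm = 3.54 inches; × 8.222 = 29.13 → 29 rows.

Cast on 32 stitches; work 29 rows.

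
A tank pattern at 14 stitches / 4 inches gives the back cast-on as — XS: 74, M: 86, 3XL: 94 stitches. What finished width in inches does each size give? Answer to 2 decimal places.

14/4 = 3.5 sts per in.
XS: 74 / 3.5 = 21.143 → 21.14 in.
M: 86 / 3.5 = 24.571 → 24.57 in.
3XL: 94 / 3.5 = 26.857 → 26.86 in.

XS 21.14 inches; M 24.57 inches; 3XL 26.86 inches.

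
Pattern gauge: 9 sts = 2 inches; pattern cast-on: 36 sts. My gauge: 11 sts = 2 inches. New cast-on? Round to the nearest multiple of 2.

Cast on 44 stitches.

Scale factor = 11 / 9 = 1.222.
36 × 11 / 9 = 44.00 sts.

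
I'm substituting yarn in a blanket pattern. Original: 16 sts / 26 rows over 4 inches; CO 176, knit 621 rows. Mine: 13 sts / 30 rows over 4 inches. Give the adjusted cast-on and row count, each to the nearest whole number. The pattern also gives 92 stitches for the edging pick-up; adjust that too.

Cast on 143 stitches; work 717 rows; edging pick-up 75 stitches.

Stitches: 176 × 13/16 = 143.00 → 143.
Rows: 621 × 30/26 = 716.54 → 717.
edging pick-up: 92 × 13/16 = 74.75 → 75.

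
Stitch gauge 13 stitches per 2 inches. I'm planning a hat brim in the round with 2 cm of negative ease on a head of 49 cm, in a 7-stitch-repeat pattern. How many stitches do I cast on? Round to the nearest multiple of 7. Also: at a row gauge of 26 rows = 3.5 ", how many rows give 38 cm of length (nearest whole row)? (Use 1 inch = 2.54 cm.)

Cast on 119 stitches; work 111 rows.

Finished = 49 − 2 = 47 cm.
47 cm × 1/2.54 = 18.50 inches.
13/2 = 6.5 sts per in; 18.50 × 6.5 = 120.28 sts.
Nearest multiple of 7 → 119.
38 cm = 14.96 inches; × 7.429 = 111.14 → 111 rows.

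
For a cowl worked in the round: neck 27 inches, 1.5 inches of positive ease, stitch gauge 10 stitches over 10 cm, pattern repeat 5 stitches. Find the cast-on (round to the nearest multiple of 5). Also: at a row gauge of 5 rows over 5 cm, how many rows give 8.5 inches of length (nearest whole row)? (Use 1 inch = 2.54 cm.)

Cast on 70 stitches; work 22 rows.

Finished = 27 + 1.5 = 28.5 inches.
28.5 inches × 2.54 = 72.39 cm.
10/10 = 1 sts per cm; 72.39 × 1 = 72.39 sts.
Nearest multiple of 5 → 70.
8.5 inches = 21.59 cm; × 1 = 21.59 → 22 rows.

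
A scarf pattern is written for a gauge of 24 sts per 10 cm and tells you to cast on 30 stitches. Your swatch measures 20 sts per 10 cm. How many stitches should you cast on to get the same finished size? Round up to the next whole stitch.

Scale factor = 20 / 24 = 0.833.
30 × 20 / 24 = 25.00 sts.

Cast on 25 stitches.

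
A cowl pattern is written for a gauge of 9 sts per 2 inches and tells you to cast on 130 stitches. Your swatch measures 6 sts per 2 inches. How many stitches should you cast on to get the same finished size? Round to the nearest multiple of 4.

CO 88 sts.

Scale factor = 6 / 9 = 0.667.
130 × 6 / 9 = 86.67 sts.
→ 88 sts.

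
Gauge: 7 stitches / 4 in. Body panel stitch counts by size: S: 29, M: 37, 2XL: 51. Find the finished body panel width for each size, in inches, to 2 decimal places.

S 16.57 inches; M 21.14 inches; 2XL 29.14 inches.

7/4 = 1.75 sts per in.
S: 29 / 1.75 = 16.571 → 16.57 in.
M: 37 / 1.75 = 21.143 → 21.14 in.
2XL: 51 / 1.75 = 29.143 → 29.14 in.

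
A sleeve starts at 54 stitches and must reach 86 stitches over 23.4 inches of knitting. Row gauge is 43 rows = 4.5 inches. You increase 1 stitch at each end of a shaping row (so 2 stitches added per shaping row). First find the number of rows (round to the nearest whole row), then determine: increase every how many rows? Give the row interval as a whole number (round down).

Rows = 23.4 × 9.556 = 223.6 → 224 rows.
Stitches to add: 32 → 16 shaping rows (at 2 st each).
224 / 16 = 14.00 → every 14 rows.

Increase every 14th row.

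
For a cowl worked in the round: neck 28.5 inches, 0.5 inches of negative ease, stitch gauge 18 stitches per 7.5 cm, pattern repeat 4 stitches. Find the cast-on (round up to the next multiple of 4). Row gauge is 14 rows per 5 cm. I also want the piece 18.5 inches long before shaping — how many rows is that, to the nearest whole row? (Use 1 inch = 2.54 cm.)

Cast on 172 stitches; work 132 rows.

Finished = 28.5 − 0.5 = 28 inches.
28 inches × 2.54 = 71.12 cm.
18/7.5 = 2.4 sts per cm; 71.12 × 2.4 = 170.69 sts.
Next multiple of 4 → 172.
18.5 inches = 46.99 cm; × 2.8 = 131.57 → 132 rows.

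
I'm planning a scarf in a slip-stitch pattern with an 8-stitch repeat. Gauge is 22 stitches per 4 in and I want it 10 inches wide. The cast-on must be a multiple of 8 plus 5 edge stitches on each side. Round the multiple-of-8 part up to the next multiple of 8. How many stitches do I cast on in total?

Cast on 58 stitches.

22 / 4 = 5.5 sts per inch.
10 × 5.5 = 55.00 sts.
Less 10 edge sts → 45.00 for the repeat.
Next multiple of 8: 48.
Add back 10 edge sts → 58.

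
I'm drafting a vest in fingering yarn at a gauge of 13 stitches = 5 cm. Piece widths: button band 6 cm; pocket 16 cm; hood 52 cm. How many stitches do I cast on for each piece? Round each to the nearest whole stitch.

Rate = 13/5 = 2.6 sts per cm.
button band: 6 × 2.6 = 15.60 → 16.
pocket: 16 × 2.6 = 41.60 → 42.
hood: 52 × 2.6 = 135.20 → 135.

button band 16; pocket 42; hood 135.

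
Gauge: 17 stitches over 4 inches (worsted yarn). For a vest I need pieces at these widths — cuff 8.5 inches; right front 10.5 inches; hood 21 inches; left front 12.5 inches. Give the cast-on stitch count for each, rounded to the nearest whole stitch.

cuff 36; right front 45; hood 89; left front 53.

Rate = 17/4 = 4.25 sts per in.
cuff: 8.5 × 4.25 = 36.12 → 36.
right front: 10.5 × 4.25 = 44.62 → 45.
hood: 21 × 4.25 = 89.25 → 89.
left front: 12.5 × 4.25 = 53.12 → 53.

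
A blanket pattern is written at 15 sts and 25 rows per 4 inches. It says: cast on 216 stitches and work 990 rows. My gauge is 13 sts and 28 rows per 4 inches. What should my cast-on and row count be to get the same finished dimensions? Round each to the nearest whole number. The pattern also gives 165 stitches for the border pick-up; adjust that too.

Stitches: 216 × 13/15 = 187.20 → 187.
Rows: 990 × 28/25 = 1108.80 → 1109.
border pick-up: 165 × 13/15 = 143.00 → 143.

Cast on 187 stitches; work 1109 rows; border pick-up 143 stitches.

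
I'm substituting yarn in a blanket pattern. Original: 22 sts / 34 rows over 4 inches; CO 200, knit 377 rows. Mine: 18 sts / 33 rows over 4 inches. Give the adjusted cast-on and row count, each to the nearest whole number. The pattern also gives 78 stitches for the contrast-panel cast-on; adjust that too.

Stitches: 200 × 18/22 = 163.64 → 164.
Rows: 377 × 33/34 = 365.91 → 366.
contrast-panel cast-on: 78 × 18/22 = 63.82 → 64.

Cast on 164 stitches; work 366 rows; contrast-panel cast-on 64 stitches.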